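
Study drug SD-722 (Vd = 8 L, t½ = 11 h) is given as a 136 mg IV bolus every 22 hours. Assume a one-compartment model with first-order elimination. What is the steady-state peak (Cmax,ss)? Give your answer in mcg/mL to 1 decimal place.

τ = 22 h = 2 half-lives, so f = (1/2)^2 = 0.25.
At steady state, R = 1/(1 − 0.25) = 4/3.
Single-dose peak C₀ = D/Vd = 136/8 = 17 mcg/mL.
Steady-state peak Cmax,ss = C₀·R = 17 × 4/3 ≈ 22.667 mcg/mL.

22.7 mcg/mL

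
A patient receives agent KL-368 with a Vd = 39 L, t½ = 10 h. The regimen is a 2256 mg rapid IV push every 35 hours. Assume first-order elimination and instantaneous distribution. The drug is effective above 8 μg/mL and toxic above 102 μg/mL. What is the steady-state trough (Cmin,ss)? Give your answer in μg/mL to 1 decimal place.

5.6 μg/mL

Over one 35-h interval, 35/10 ≈ 3.5 half-lives elapse, leaving f ≈ 0.0884 of each dose.
Single-dose peak C₀ = D/Vd = 2256/39 ≈ 57.846 μg/mL.
Steady-state trough Cmin,ss = C₀·f/(1−f) ≈ 57.846 × 0.0884/0.9116 ≈ 5.609 μg/mL.
Trough 5.6 μg/mL vs MEC 8 μg/mL: subtherapeutic.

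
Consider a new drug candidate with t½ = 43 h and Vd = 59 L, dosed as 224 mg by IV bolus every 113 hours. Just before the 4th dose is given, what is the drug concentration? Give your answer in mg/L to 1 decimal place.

0.7 mg/L

f = (1/2)^(τ/t½) = (1/2)^(113/43) ≈ 0.1618.
C₀ = D/Vd = 224/59 ≈ 3.797 mg/L.
Before the 4th dose, 3 doses have been given. Superposition: Cmin = C₀·(f + f² + … + f^3).
≈ 3.797 × (0.1618 + 0.0262 + 0.0042) ≈ 3.797 × 0.1922 ≈ 0.730 mg/L.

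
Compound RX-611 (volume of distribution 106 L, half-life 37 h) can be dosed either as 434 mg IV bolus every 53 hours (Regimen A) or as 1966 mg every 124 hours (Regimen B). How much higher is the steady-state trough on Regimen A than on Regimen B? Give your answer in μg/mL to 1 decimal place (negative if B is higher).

0.4 μg/mL

Regimen A: f = (1/2)^(53/37) ≈ 0.3705; Cmin,ss = (434/106)·f/(1−f) ≈ 2.410 μg/mL.
Regimen B: f = (1/2)^(124/37) ≈ 0.0980; Cmin,ss = (1966/106)·f/(1−f) ≈ 2.015 μg/mL.
Difference ≈ 2.410 − 2.015 ≈ 0.395 μg/mL.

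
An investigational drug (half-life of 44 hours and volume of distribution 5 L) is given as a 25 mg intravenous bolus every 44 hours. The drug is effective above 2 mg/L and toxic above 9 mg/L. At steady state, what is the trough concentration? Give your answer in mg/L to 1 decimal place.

The dosing interval is 1 half-life, so f = 2^(−1) = 0.5.
At steady state, R = 1/(1 − 0.5) = 2/1.
Single-dose peak C₀ = D/Vd = 25/5 = 5 mg/L.
Steady-state peak Cmax,ss = C₀·R = 5 × 2/1 ≈ 10.000 mg/L.
Steady-state trough Cmin,ss = Cmax,ss·f ≈ 10.000 × 0.5 ≈ 5.000 mg/L.
Trough 5.0 mg/L vs MEC 2 mg/L: adequate.

5.0 mg/L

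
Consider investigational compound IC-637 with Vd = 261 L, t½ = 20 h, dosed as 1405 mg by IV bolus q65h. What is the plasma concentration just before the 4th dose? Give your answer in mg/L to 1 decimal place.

f = (1/2)^(τ/t½) = (1/2)^(65/20) ≈ 0.1051.
C₀ = D/Vd = 1405/261 ≈ 5.383 mg/L.
Before the 4th dose, 3 doses have been given. Superposition: Cmin = C₀·(f + f² + … + f^3).
≈ 5.383 × (0.1051 + 0.0110 + 0.0012) ≈ 5.383 × 0.1173 ≈ 0.631 mg/L.

0.6 mg/L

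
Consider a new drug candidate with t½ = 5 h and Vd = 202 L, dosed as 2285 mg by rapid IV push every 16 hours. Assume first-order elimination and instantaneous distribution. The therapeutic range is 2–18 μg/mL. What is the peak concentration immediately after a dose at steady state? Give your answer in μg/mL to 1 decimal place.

Over one 16-h interval, 16/5 ≈ 3.2 half-lives elapse, leaving f ≈ 0.1088 of each dose.
Accumulation ratio R = 1/(1 − f) ≈ 1/0.8912 ≈ 1.1221.
Single-dose peak C₀ = D/Vd = 2285/202 ≈ 11.312 μg/mL.
Cmax,ss = C₀/(1 − f) ≈ 11.312/0.8912 ≈ 12.693 μg/mL.
Peak 12.7 μg/mL vs MTC 18 μg/mL: below toxic threshold.

12.7 μg/mL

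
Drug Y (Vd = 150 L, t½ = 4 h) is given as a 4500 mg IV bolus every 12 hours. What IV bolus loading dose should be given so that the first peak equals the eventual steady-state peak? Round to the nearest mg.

f = (1/2)^(12/4) ≈ 0.125000; accumulation ratio R = 1/(1−f) ≈ 1.14286.
Loading dose to hit Cmax,ss on first dose: D_load = D_maint·R ≈ 4500 × 1.14286 ≈ 5142.87 mg.

5143 mg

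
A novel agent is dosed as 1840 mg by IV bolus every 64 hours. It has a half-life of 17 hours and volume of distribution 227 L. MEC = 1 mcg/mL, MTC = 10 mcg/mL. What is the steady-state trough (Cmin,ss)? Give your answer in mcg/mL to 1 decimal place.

Over one 64-h interval, 64/17 ≈ 3.7647 half-lives elapse, leaving f ≈ 0.0736 of each dose.
Each bolus raises the concentration by D/Vd = 1840/227 ≈ 8.106 mcg/mL.
Steady-state trough Cmin,ss = C₀·f/(1−f) ≈ 8.106 × 0.0736/0.9264 ≈ 0.644 mcg/mL.
Trough 0.6 mcg/mL vs MEC 1 mcg/mL: subtherapeutic.

0.6 mcg/mL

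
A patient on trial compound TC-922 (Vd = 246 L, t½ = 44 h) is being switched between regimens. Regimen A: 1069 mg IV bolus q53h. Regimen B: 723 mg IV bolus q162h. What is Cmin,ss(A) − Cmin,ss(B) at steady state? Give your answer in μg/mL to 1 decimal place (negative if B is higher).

Regimen A: f = (1/2)^(53/44) ≈ 0.4339; Cmin,ss = (1069/246)·f/(1−f) ≈ 3.331 μg/mL.
Regimen B: f = (1/2)^(162/44) ≈ 0.0779; Cmin,ss = (723/246)·f/(1−f) ≈ 0.248 μg/mL.
Difference ≈ 3.331 − 0.248 ≈ 3.083 μg/mL.

3.1 μg/mL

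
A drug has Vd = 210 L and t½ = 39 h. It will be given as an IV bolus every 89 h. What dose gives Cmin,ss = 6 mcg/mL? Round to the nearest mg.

τ/t½ = 89/39 ≈ 2.2821, so f = (1/2)^(89/39) ≈ 0.205605.
Cmin,ss = (D/Vd)·f/(1−f), so D = Cmin,ss·Vd·(1−f)/f.
D = 6 × 210 × (1−f)/f ≈ 6 × 210 × 3.86369 ≈ 4868.25 mg.

4868 mg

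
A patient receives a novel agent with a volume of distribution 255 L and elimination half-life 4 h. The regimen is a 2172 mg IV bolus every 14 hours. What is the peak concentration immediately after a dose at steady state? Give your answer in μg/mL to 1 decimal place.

k = ln2/t½ = ln2/4 ≈ 0.173287 h⁻¹; fraction remaining f = e^(−kτ) = e^(−0.173287×14) ≈ 0.0884.
Accumulation ratio R = 1/(1 − f) ≈ 1/0.9116 ≈ 1.0970.
Single-dose peak C₀ = D/Vd = 2172/255 ≈ 8.518 μg/mL.
Steady-state peak Cmax,ss = C₀·R ≈ 8.518 × 1.0970 ≈ 9.344 μg/mL.

9.3 μg/mL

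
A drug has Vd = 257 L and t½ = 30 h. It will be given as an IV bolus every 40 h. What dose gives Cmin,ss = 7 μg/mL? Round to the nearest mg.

τ/t½ = 40/30 ≈ 1.3333, so f = (1/2)^(40/30) ≈ 0.396850.
Cmin,ss = (D/Vd)·f/(1−f), so D = Cmin,ss·Vd·(1−f)/f.
D = 7 × 257 × (1−f)/f ≈ 7 × 257 × 1.51984 ≈ 2734.19 mg.

2734 mg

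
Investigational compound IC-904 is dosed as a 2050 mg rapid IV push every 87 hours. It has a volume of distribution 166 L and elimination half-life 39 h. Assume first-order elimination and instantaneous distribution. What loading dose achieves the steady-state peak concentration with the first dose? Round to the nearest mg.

2605 mg

f = (1/2)^(87/39) ≈ 0.213045; accumulation ratio R = 1/(1−f) ≈ 1.27072.
Loading dose to hit Cmax,ss on first dose: D_load = D_maint·R ≈ 2050 × 1.27072 ≈ 2604.98 mg.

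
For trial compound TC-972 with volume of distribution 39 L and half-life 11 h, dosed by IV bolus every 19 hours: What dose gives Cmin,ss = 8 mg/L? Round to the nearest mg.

τ/t½ = 19/11 ≈ 1.7273, so f = (1/2)^(19/11) ≈ 0.302022.
Cmin,ss = (D/Vd)·f/(1−f), so D = Cmin,ss·Vd·(1−f)/f.
D = 8 × 39 × (1−f)/f ≈ 8 × 39 × 2.31102 ≈ 721.04 mg.

721 mg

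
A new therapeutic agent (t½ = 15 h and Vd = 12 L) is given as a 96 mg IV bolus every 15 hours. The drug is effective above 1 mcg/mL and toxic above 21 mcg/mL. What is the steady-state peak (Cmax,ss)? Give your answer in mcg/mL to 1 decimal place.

16.0 mcg/mL

The dosing interval is 1 half-life, so f = 2^(−1) = 0.5.
Accumulation ratio R = 1/(1 − f) = 1/0.5 = 2/1.
Single-dose peak C₀ = D/Vd = 96/12 = 8 mcg/mL.
Steady-state peak Cmax,ss = C₀·R = 8 × 2/1 ≈ 16.000 mcg/mL.
Peak 16.0 mcg/mL vs MTC 21 mcg/mL: below toxic threshold.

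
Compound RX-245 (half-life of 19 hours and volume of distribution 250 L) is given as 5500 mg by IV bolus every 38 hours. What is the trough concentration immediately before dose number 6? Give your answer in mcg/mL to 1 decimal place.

7.3 mcg/mL

f = (1/2)^(τ/t½) = (1/2)^(38/19) ≈ 0.2500.
C₀ = D/Vd = 5500/250 ≈ 22.000 mcg/mL.
Before the 6th dose, 5 doses have been given. Superposition: Cmin = C₀·(f + f² + … + f^5).
≈ 22.000 × (0.2500 + 0.0625 + 0.0156 + 0.0039 + 0.0010) ≈ 22.000 × 0.3330 ≈ 7.326 mcg/mL.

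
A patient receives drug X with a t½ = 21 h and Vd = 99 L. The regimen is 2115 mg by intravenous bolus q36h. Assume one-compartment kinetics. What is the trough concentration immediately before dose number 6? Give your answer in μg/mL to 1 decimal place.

f = (1/2)^(τ/t½) = (1/2)^(36/21) ≈ 0.3048.
C₀ = D/Vd = 2115/99 ≈ 21.364 μg/mL.
Before the 6th dose, 5 doses have been given. Superposition: Cmin = C₀·(f + f² + … + f^5).
≈ 21.364 × (0.3048 + 0.0929 + 0.0283 + 0.0086 + 0.0026) ≈ 21.364 × 0.4372 ≈ 9.340 μg/mL.

9.3 μg/mL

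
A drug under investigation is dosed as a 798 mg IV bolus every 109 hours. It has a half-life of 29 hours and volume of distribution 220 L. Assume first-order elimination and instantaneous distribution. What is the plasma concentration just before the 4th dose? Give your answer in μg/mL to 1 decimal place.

0.3 μg/mL

f = (1/2)^(τ/t½) = (1/2)^(109/29) ≈ 0.0739.
C₀ = D/Vd = 798/220 ≈ 3.627 μg/mL.
Before the 4th dose, 3 doses have been given. Superposition: Cmin = C₀·(f + f² + … + f^3).
≈ 3.627 × (0.0739 + 0.0055 + 0.0004) ≈ 3.627 × 0.0798 ≈ 0.289 μg/mL.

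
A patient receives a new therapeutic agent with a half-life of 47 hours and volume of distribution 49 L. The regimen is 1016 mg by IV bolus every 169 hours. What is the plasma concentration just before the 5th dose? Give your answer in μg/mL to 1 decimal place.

1.9 μg/mL

f = (1/2)^(τ/t½) = (1/2)^(169/47) ≈ 0.0827.
C₀ = D/Vd = 1016/49 ≈ 20.735 μg/mL.
Before the 5th dose, 4 doses have been given. Superposition: Cmin = C₀·(f + f² + … + f^4).
≈ 20.735 × (0.0827 + 0.0068 + 0.0006 + 0.0000) ≈ 20.735 × 0.0901 ≈ 1.868 μg/mL.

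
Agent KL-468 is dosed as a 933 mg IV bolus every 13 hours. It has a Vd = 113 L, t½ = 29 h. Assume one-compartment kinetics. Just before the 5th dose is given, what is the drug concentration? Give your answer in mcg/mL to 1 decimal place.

f = (1/2)^(τ/t½) = (1/2)^(13/29) ≈ 0.7329.
C₀ = D/Vd = 933/113 ≈ 8.257 mcg/mL.
Before the 5th dose, 4 doses have been given. Superposition: Cmin = C₀·(f + f² + … + f^4).
≈ 8.257 × (0.7329 + 0.5371 + 0.3937 + 0.2885) ≈ 8.257 × 1.9522 ≈ 16.119 mcg/mL.

16.1 mcg/mL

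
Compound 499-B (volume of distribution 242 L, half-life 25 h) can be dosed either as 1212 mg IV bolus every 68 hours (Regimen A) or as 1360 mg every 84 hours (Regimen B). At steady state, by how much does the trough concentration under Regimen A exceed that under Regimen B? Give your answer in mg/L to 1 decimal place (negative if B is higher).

Regimen A: f = (1/2)^(68/25) ≈ 0.1518; Cmin,ss = (1212/242)·f/(1−f) ≈ 0.896 mg/L.
Regimen B: f = (1/2)^(84/25) ≈ 0.0974; Cmin,ss = (1360/242)·f/(1−f) ≈ 0.606 mg/L.
Difference ≈ 0.896 − 0.606 ≈ 0.290 mg/L.

0.3 mg/L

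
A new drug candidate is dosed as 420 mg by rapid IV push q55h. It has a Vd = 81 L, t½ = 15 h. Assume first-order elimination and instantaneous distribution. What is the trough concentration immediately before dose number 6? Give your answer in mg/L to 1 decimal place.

0.4 mg/L

f = (1/2)^(τ/t½) = (1/2)^(55/15) ≈ 0.0787.
C₀ = D/Vd = 420/81 ≈ 5.185 mg/L.
Before the 6th dose, 5 doses have been given. Superposition: Cmin = C₀·(f + f² + … + f^5).
≈ 5.185 × (0.0787 + 0.0062 + 0.0005 + 0.0000 + 0.0000) ≈ 5.185 × 0.0854 ≈ 0.443 mg/L.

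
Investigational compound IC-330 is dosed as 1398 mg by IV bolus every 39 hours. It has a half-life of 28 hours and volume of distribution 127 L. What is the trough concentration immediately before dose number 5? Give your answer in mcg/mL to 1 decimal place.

f = (1/2)^(τ/t½) = (1/2)^(39/28) ≈ 0.3808.
C₀ = D/Vd = 1398/127 ≈ 11.008 mcg/mL.
Before the 5th dose, 4 doses have been given. Superposition: Cmin = C₀·(f + f² + … + f^4).
≈ 11.008 × (0.3808 + 0.1450 + 0.0552 + 0.0210) ≈ 11.008 × 0.6020 ≈ 6.627 mcg/mL.

6.6 mcg/mL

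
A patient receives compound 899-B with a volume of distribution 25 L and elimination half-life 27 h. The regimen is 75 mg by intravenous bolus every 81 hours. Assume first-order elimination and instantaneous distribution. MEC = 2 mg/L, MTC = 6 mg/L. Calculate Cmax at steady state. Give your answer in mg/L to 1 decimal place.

τ = 81 h = 3 half-lives, so f = (1/2)^3 = 0.125.
At steady state, R = 1/(1 − 0.125) = 8/7.
Single-dose peak C₀ = D/Vd = 75/25 = 3 mg/L.
Steady-state peak Cmax,ss = C₀·R = 3 × 8/7 ≈ 3.429 mg/L.
Peak 3.4 mg/L vs MTC 6 mg/L: below toxic threshold.

3.4 mg/L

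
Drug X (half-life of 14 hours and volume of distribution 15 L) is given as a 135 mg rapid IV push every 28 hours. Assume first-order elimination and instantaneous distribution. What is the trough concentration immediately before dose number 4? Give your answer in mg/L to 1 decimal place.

f = (1/2)^(τ/t½) = (1/2)^(28/14) ≈ 0.2500.
C₀ = D/Vd = 135/15 ≈ 9.000 mg/L.
Before the 4th dose, 3 doses have been given. Superposition: Cmin = C₀·(f + f² + … + f^3).
≈ 9.000 × (0.2500 + 0.0625 + 0.0156) ≈ 9.000 × 0.3281 ≈ 2.953 mg/L.

3.0 mg/L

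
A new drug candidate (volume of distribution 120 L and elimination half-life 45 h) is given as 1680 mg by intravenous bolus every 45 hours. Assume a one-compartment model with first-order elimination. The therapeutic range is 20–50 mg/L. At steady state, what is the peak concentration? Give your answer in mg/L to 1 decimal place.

τ = 45 h = 1 half-life, so f = (1/2)^1 = 0.5.
Accumulation ratio R = 1/(1 − f) = 1/0.5 = 2/1.
Single-dose peak C₀ = D/Vd = 1680/120 = 14 mg/L.
Steady-state peak Cmax,ss = C₀·R = 14 × 2/1 ≈ 28.000 mg/L.
Peak 28.0 mg/L vs MTC 50 mg/L: below toxic threshold.

28.0 mg/L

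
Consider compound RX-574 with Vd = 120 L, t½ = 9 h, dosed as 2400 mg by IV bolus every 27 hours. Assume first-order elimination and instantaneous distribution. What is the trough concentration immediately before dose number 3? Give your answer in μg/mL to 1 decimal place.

f = (1/2)^(τ/t½) = (1/2)^(27/9) ≈ 0.1250.
C₀ = D/Vd = 2400/120 ≈ 20.000 μg/mL.
Before the 3rd dose, 2 doses have been given. Superposition: Cmin = C₀·(f + f²).
≈ 20.000 × (0.1250 + 0.0156) ≈ 20.000 × 0.1406 ≈ 2.812 μg/mL.

2.8 μg/mL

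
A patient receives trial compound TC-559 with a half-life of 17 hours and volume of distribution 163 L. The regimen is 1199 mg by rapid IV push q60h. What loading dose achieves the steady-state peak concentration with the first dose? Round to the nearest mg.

f = (1/2)^(60/17) ≈ 0.086605; accumulation ratio R = 1/(1−f) ≈ 1.09482.
Loading dose to hit Cmax,ss on first dose: D_load = D_maint·R ≈ 1199 × 1.09482 ≈ 1312.69 mg.

1313 mg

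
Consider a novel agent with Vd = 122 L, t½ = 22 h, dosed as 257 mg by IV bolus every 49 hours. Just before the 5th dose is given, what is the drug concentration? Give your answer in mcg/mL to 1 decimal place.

0.6 mcg/mL

f = (1/2)^(τ/t½) = (1/2)^(49/22) ≈ 0.2136.
C₀ = D/Vd = 257/122 ≈ 2.107 mcg/mL.
Before the 5th dose, 4 doses have been given. Superposition: Cmin = C₀·(f + f² + … + f^4).
≈ 2.107 × (0.2136 + 0.0456 + 0.0097 + 0.0021) ≈ 2.107 × 0.2710 ≈ 0.571 mcg/mL.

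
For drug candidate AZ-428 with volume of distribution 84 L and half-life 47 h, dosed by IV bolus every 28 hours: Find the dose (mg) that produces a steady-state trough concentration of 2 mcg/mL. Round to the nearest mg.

τ/t½ = 28/47 ≈ 0.59574, so f = (1/2)^(28/47) ≈ 0.661703.
Cmin,ss = (D/Vd)·f/(1−f), so D = Cmin,ss·Vd·(1−f)/f.
D = 2 × 84 × (1−f)/f ≈ 2 × 84 × 0.51125 ≈ 85.89 mg.

86 mg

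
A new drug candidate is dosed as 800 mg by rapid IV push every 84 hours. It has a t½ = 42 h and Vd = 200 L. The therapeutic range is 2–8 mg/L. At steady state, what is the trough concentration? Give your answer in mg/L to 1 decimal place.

The dosing interval is 2 half-lives, so f = 2^(−2) = 0.25.
At steady state, R = 1/(1 − 0.25) = 4/3.
Single-dose peak C₀ = D/Vd = 800/200 = 4 mg/L.
Steady-state peak Cmax,ss = C₀·R = 4 × 4/3 ≈ 5.333 mg/L.
Steady-state trough Cmin,ss = Cmax,ss·f ≈ 5.333 × 0.25 ≈ 1.333 mg/L.
Trough 1.3 mg/L vs MEC 2 mg/L: subtherapeutic.

1.3 mg/L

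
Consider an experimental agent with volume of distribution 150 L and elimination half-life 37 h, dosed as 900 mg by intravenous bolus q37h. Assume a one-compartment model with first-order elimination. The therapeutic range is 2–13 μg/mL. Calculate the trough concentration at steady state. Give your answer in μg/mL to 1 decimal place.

6.0 μg/mL

The dosing interval is 1 half-life, so f = 2^(−1) = 0.5.
Accumulation ratio R = 1/(1 − f) = 1/0.5 = 2/1.
Single-dose peak C₀ = D/Vd = 900/150 = 6 μg/mL.
Steady-state peak Cmax,ss = C₀·R = 6 × 2/1 ≈ 12.000 μg/mL.
Steady-state trough Cmin,ss = Cmax,ss·f ≈ 12.000 × 0.5 ≈ 6.000 μg/mL.
Trough 6.0 μg/mL vs MEC 2 μg/mL: adequate.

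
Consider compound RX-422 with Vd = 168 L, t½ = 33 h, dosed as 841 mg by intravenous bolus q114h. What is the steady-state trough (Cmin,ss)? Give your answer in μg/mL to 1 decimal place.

0.5 μg/mL

Over one 114-h interval, 114/33 ≈ 3.4545 half-lives elapse, leaving f ≈ 0.0912 of each dose.
At steady state, accumulation factor R = 1/(1 − e^(−kτ)) ≈ 1.1004.
Single-dose peak C₀ = D/Vd = 841/168 ≈ 5.006 μg/mL.
Steady-state peak Cmax,ss = C₀·R ≈ 5.006 × 1.1004 ≈ 5.509 μg/mL.
Steady-state trough Cmin,ss = Cmax,ss·f ≈ 5.509 × 0.0912 ≈ 0.502 μg/mL.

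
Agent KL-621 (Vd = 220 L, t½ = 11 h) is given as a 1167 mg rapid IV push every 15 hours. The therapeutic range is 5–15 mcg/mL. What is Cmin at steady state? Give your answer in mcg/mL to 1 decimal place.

3.4 mcg/mL

k = ln2/t½ = ln2/11 ≈ 0.063013 h⁻¹; fraction remaining f = e^(−kτ) = e^(−0.063013×15) ≈ 0.3886.
At steady state, accumulation factor R = 1/(1 − e^(−kτ)) ≈ 1.6356.
Single-dose peak C₀ = D/Vd = 1167/220 ≈ 5.305 mcg/mL.
Cmax,ss = C₀/(1 − f) ≈ 5.305/0.6114 ≈ 8.677 mcg/mL.
Steady-state trough Cmin,ss = Cmax,ss·f ≈ 8.677 × 0.3886 ≈ 3.372 mcg/mL.
Trough 3.4 mcg/mL vs MEC 5 mcg/mL: subtherapeutic.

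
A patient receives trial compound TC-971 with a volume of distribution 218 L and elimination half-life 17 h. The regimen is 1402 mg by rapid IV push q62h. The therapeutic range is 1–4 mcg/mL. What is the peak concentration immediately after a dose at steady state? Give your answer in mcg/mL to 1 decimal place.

Over one 62-h interval, 62/17 ≈ 3.6471 half-lives elapse, leaving f ≈ 0.0798 of each dose.
At steady state, accumulation factor R = 1/(1 − e^(−kτ)) ≈ 1.0867.
Single-dose peak C₀ = D/Vd = 1402/218 ≈ 6.431 mcg/mL.
Steady-state peak Cmax,ss = C₀·R ≈ 6.431 × 1.0867 ≈ 6.989 mcg/mL.
Peak 7.0 mcg/mL vs MTC 4 mcg/mL: exceeds toxic threshold.

7.0 mcg/mL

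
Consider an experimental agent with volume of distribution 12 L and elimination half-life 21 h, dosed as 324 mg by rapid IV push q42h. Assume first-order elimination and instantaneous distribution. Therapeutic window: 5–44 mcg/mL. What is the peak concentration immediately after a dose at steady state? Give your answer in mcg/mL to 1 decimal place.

36.0 mcg/mL

The dosing interval is 2 half-lives, so f = 2^(−2) = 0.25.
Accumulation ratio R = 1/(1 − f) = 1/0.75 = 4/3.
Single-dose peak C₀ = D/Vd = 324/12 = 27 mcg/mL.
Steady-state peak Cmax,ss = C₀·R = 27 × 4/3 ≈ 36.000 mcg/mL.
Peak 36.0 mcg/mL vs MTC 44 mcg/mL: below toxic threshold.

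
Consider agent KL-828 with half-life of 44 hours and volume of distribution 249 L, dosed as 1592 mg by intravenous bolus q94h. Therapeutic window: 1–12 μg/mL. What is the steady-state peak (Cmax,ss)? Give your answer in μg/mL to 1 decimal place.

τ/t½ = 94/44 ≈ 2.1364, so fraction remaining f = (1/2)^(94/44) ≈ 0.2275.
Accumulation ratio R = 1/(1 − f) ≈ 1/0.7725 ≈ 1.2945.
Each bolus raises the concentration by D/Vd = 1592/249 ≈ 6.394 μg/mL.
Steady-state peak Cmax,ss = C₀·R ≈ 6.394 × 1.2945 ≈ 8.277 μg/mL.
Peak 8.3 μg/mL vs MTC 12 μg/mL: below toxic threshold.

8.3 μg/mL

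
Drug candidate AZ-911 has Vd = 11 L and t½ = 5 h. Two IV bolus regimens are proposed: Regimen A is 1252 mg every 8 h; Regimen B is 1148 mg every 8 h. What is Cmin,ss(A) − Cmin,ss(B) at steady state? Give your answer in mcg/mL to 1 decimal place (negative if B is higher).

Regimen A: f = (1/2)^(8/5) ≈ 0.3299; Cmin,ss = (1252/11)·f/(1−f) ≈ 56.034 mcg/mL.
Regimen B: f = (1/2)^(8/5) ≈ 0.3299; Cmin,ss = (1148/11)·f/(1−f) ≈ 51.380 mcg/mL.
Difference ≈ 56.034 − 51.380 ≈ 4.654 mcg/mL.

4.7 mcg/mL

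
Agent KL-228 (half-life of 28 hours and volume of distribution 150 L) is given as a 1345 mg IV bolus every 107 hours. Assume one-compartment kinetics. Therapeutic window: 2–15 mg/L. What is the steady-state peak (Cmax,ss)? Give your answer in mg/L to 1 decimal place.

9.6 mg/L

τ/t½ = 107/28 ≈ 3.8214, so fraction remaining f = (1/2)^(107/28) ≈ 0.0707.
Accumulation ratio R = 1/(1 − f) ≈ 1/0.9293 ≈ 1.0761.
Each bolus raises the concentration by D/Vd = 1345/150 ≈ 8.967 mg/L.
Cmax,ss = C₀/(1 − f) ≈ 8.967/0.9293 ≈ 9.649 mg/L.
Peak 9.6 mg/L vs MTC 15 mg/L: below toxic threshold.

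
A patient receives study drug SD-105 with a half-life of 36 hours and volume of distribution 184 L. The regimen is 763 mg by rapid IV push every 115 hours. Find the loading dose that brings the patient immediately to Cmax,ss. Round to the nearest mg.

f = (1/2)^(115/36) ≈ 0.109239; accumulation ratio R = 1/(1−f) ≈ 1.12264.
Loading dose to hit Cmax,ss on first dose: D_load = D_maint·R ≈ 763 × 1.12264 ≈ 856.57 mg.

857 mg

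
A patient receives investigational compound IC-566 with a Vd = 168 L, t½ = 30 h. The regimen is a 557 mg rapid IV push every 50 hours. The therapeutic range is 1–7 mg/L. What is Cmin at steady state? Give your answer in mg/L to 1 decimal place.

1.5 mg/L

τ/t½ = 50/30 ≈ 1.6667, so fraction remaining f = (1/2)^(50/30) ≈ 0.3150.
Each bolus raises the concentration by D/Vd = 557/168 ≈ 3.315 mg/L.
Steady-state trough Cmin,ss = C₀·f/(1−f) ≈ 3.315 × 0.3150/0.6850 ≈ 1.524 mg/L.
Trough 1.5 mg/L vs MEC 1 mg/L: adequate.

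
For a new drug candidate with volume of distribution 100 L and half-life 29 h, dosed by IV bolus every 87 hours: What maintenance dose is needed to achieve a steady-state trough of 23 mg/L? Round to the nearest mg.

τ/t½ = 87/29 ≈ 3, so f = (1/2)^(87/29) ≈ 0.125000.
Cmin,ss = (D/Vd)·f/(1−f), so D = Cmin,ss·Vd·(1−f)/f.
D = 23 × 100 × (1−f)/f ≈ 23 × 100 × 7.00000 ≈ 16100.00 mg.

16100 mg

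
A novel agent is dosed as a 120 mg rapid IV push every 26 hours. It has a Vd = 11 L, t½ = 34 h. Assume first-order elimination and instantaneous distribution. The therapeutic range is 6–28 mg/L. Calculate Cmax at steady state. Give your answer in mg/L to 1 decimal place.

k = ln2/t½ = ln2/34 ≈ 0.020387 h⁻¹; fraction remaining f = e^(−kτ) = e^(−0.020387×26) ≈ 0.5886.
At steady state, accumulation factor R = 1/(1 − e^(−kτ)) ≈ 2.4307.
Single-dose peak C₀ = D/Vd = 120/11 ≈ 10.909 mg/L.
Cmax,ss = C₀/(1 − f) ≈ 10.909/0.4114 ≈ 26.517 mg/L.
Peak 26.5 mg/L vs MTC 28 mg/L: below toxic threshold.

26.5 mg/L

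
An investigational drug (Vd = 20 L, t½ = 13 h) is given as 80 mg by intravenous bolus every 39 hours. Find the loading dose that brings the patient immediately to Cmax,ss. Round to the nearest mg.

f = (1/2)^(39/13) ≈ 0.125000; accumulation ratio R = 1/(1−f) ≈ 1.14286.
Loading dose to hit Cmax,ss on first dose: D_load = D_maint·R ≈ 80 × 1.14286 ≈ 91.43 mg.

91 mg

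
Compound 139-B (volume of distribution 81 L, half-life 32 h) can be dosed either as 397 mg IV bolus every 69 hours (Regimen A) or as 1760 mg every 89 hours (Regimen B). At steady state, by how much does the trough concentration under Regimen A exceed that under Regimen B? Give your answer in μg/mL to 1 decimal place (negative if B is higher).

-2.3 μg/mL

Regimen A: f = (1/2)^(69/32) ≈ 0.2243; Cmin,ss = (397/81)·f/(1−f) ≈ 1.417 μg/mL.
Regimen B: f = (1/2)^(89/32) ≈ 0.1455; Cmin,ss = (1760/81)·f/(1−f) ≈ 3.700 μg/mL.
Difference ≈ 1.417 − 3.700 ≈ -2.283 μg/mL.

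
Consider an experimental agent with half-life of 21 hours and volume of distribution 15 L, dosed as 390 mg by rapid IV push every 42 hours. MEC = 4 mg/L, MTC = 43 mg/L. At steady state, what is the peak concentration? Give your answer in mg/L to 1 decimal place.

34.7 mg/L

The dosing interval is 2 half-lives, so f = 2^(−2) = 0.25.
Accumulation ratio R = 1/(1 − f) = 1/0.75 = 4/3.
Single-dose peak C₀ = D/Vd = 390/15 = 26 mg/L.
Steady-state peak Cmax,ss = C₀·R = 26 × 4/3 ≈ 34.667 mg/L.
Peak 34.7 mg/L vs MTC 43 mg/L: below toxic threshold.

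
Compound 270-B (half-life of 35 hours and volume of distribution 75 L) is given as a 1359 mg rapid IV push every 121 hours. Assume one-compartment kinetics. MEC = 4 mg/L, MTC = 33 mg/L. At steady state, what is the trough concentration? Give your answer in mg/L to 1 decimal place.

τ/t½ = 121/35 ≈ 3.4571, so fraction remaining f = (1/2)^(121/35) ≈ 0.0911.
At steady state, accumulation factor R = 1/(1 − e^(−kτ)) ≈ 1.1002.
Single-dose peak C₀ = D/Vd = 1359/75 ≈ 18.120 mg/L.
Cmax,ss = C₀/(1 − f) ≈ 18.120/0.9089 ≈ 19.936 mg/L.
One interval later, Cmin,ss = Cmax,ss·e^(−kτ) ≈ 19.936 × 0.0911 ≈ 1.816 mg/L.
Trough 1.8 mg/L vs MEC 4 mg/L: subtherapeutic.

1.8 mg/L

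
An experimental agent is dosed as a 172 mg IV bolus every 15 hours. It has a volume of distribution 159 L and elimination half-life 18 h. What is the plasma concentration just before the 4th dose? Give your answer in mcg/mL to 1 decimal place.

f = (1/2)^(τ/t½) = (1/2)^(15/18) ≈ 0.5612.
C₀ = D/Vd = 172/159 ≈ 1.082 mcg/mL.
Before the 4th dose, 3 doses have been given. Superposition: Cmin = C₀·(f + f² + … + f^3).
≈ 1.082 × (0.5612 + 0.3149 + 0.1767) ≈ 1.082 × 1.0528 ≈ 1.139 mcg/mL.

1.1 mcg/mL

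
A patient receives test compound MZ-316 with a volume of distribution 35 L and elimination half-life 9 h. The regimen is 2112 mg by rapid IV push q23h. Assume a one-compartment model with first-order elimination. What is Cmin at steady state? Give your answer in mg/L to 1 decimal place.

12.4 mg/L

k = ln2/t½ = ln2/9 ≈ 0.077016 h⁻¹; fraction remaining f = e^(−kτ) = e^(−0.077016×23) ≈ 0.1701.
Accumulation ratio R = 1/(1 − f) ≈ 1/0.8299 ≈ 1.2050.
Single-dose peak C₀ = D/Vd = 2112/35 ≈ 60.343 mg/L.
Steady-state peak Cmax,ss = C₀·R ≈ 60.343 × 1.2050 ≈ 72.713 mg/L.
Steady-state trough Cmin,ss = Cmax,ss·f ≈ 72.713 × 0.1701 ≈ 12.368 mg/L.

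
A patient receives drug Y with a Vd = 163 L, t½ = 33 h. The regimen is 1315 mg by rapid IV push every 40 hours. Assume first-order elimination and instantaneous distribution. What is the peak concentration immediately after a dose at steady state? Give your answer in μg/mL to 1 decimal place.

Over one 40-h interval, 40/33 ≈ 1.2121 half-lives elapse, leaving f ≈ 0.4316 of each dose.
At steady state, accumulation factor R = 1/(1 − e^(−kτ)) ≈ 1.7593.
Single-dose peak C₀ = D/Vd = 1315/163 ≈ 8.067 μg/mL.
Cmax,ss = C₀/(1 − f) ≈ 8.067/0.5684 ≈ 14.192 μg/mL.

14.2 μg/mL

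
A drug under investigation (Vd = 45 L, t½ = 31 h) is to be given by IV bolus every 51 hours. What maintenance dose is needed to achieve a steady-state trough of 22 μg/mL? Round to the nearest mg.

τ/t½ = 51/31 ≈ 1.6452, so f = (1/2)^(51/31) ≈ 0.319711.
Cmin,ss = (D/Vd)·f/(1−f), so D = Cmin,ss·Vd·(1−f)/f.
D = 22 × 45 × (1−f)/f ≈ 22 × 45 × 2.12782 ≈ 2106.54 mg.

2107 mg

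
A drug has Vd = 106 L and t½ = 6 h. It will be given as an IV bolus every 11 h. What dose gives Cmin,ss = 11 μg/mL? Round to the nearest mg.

2989 mg

τ/t½ = 11/6 ≈ 1.8333, so f = (1/2)^(11/6) ≈ 0.280616.
Cmin,ss = (D/Vd)·f/(1−f), so D = Cmin,ss·Vd·(1−f)/f.
D = 11 × 106 × (1−f)/f ≈ 11 × 106 × 2.56359 ≈ 2989.15 mg.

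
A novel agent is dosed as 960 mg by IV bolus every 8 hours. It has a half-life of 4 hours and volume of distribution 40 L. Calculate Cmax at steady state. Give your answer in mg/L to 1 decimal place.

The dosing interval is 2 half-lives, so f = 2^(−2) = 0.25.
Accumulation ratio R = 1/(1 − f) = 1/0.75 = 4/3.
Single-dose peak C₀ = D/Vd = 960/40 = 24 mg/L.
Steady-state peak Cmax,ss = C₀·R = 24 × 4/3 ≈ 32.000 mg/L.

32.0 mg/L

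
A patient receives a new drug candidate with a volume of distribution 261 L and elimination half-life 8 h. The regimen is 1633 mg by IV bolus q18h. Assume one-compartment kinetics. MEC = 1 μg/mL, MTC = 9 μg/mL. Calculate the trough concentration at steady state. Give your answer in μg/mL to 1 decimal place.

1.7 μg/mL

Over one 18-h interval, 18/8 ≈ 2.25 half-lives elapse, leaving f ≈ 0.2102 of each dose.
At steady state, accumulation factor R = 1/(1 − e^(−kτ)) ≈ 1.2661.
Single-dose peak C₀ = D/Vd = 1633/261 ≈ 6.257 μg/mL.
Steady-state peak Cmax,ss = C₀·R ≈ 6.257 × 1.2661 ≈ 7.922 μg/mL.
Steady-state trough Cmin,ss = Cmax,ss·f ≈ 7.922 × 0.2102 ≈ 1.665 μg/mL.
Trough 1.7 μg/mL vs MEC 1 μg/mL: adequate.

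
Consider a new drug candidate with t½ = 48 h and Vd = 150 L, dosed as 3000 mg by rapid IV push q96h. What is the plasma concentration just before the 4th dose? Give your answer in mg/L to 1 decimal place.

f = (1/2)^(τ/t½) = (1/2)^(96/48) ≈ 0.2500.
C₀ = D/Vd = 3000/150 ≈ 20.000 mg/L.
Before the 4th dose, 3 doses have been given. Superposition: Cmin = C₀·(f + f² + … + f^3).
≈ 20.000 × (0.2500 + 0.0625 + 0.0156) ≈ 20.000 × 0.3281 ≈ 6.562 mg/L.

6.6 mg/L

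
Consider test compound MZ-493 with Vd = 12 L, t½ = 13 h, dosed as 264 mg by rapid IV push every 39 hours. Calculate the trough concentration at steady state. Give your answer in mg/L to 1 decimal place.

3.1 mg/L

The dosing interval is 3 half-lives, so f = 2^(−3) = 0.125.
At steady state, R = 1/(1 − 0.125) = 8/7.
Single-dose peak C₀ = D/Vd = 264/12 = 22 mg/L.
Steady-state peak Cmax,ss = C₀·R = 22 × 8/7 ≈ 25.143 mg/L.
Steady-state trough Cmin,ss = Cmax,ss·f ≈ 25.143 × 0.125 ≈ 3.143 mg/L.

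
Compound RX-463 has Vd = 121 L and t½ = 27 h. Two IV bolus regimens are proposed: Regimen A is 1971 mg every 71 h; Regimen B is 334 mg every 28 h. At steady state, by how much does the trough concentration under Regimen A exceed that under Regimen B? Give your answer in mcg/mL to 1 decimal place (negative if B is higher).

Regimen A: f = (1/2)^(71/27) ≈ 0.1616; Cmin,ss = (1971/121)·f/(1−f) ≈ 3.140 mcg/mL.
Regimen B: f = (1/2)^(28/27) ≈ 0.4873; Cmin,ss = (334/121)·f/(1−f) ≈ 2.624 mcg/mL.
Difference ≈ 3.140 − 2.624 ≈ 0.516 mcg/mL.

0.5 mcg/mL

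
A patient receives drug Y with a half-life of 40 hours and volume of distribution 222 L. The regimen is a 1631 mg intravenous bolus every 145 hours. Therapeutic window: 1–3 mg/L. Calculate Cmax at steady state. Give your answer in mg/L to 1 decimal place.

8.0 mg/L

τ/t½ = 145/40 ≈ 3.625, so fraction remaining f = (1/2)^(145/40) ≈ 0.0811.
Accumulation ratio R = 1/(1 − f) ≈ 1/0.9189 ≈ 1.0883.
Each bolus raises the concentration by D/Vd = 1631/222 ≈ 7.347 mg/L.
Cmax,ss = C₀/(1 − f) ≈ 7.347/0.9189 ≈ 7.995 mg/L.
Peak 8.0 mg/L vs MTC 3 mg/L: exceeds toxic threshold.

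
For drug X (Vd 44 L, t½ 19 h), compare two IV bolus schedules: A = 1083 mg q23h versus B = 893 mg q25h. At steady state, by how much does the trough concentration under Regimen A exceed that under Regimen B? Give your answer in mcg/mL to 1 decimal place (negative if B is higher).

Regimen A: f = (1/2)^(23/19) ≈ 0.4321; Cmin,ss = (1083/44)·f/(1−f) ≈ 18.728 mcg/mL.
Regimen B: f = (1/2)^(25/19) ≈ 0.4017; Cmin,ss = (893/44)·f/(1−f) ≈ 13.626 mcg/mL.
Difference ≈ 18.728 − 13.626 ≈ 5.102 mcg/mL.

5.1 mcg/mL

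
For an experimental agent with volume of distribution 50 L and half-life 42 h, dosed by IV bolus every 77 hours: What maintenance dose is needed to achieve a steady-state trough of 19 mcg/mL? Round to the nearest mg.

τ/t½ = 77/42 ≈ 1.8333, so f = (1/2)^(77/42) ≈ 0.280616.
Cmin,ss = (D/Vd)·f/(1−f), so D = Cmin,ss·Vd·(1−f)/f.
D = 19 × 50 × (1−f)/f ≈ 19 × 50 × 2.56359 ≈ 2435.41 mg.

2435 mg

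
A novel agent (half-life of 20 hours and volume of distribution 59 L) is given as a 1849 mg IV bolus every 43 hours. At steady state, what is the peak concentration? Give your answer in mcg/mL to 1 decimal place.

40.5 mcg/mL

Over one 43-h interval, 43/20 ≈ 2.15 half-lives elapse, leaving f ≈ 0.2253 of each dose.
At steady state, accumulation factor R = 1/(1 − e^(−kτ)) ≈ 1.2908.
Each bolus raises the concentration by D/Vd = 1849/59 ≈ 31.339 mcg/mL.
Cmax,ss = C₀/(1 − f) ≈ 31.339/0.7747 ≈ 40.453 mcg/mL.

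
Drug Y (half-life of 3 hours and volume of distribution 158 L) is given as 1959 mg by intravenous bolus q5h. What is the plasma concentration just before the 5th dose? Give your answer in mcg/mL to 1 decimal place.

5.6 mcg/mL

f = (1/2)^(τ/t½) = (1/2)^(5/3) ≈ 0.3150.
C₀ = D/Vd = 1959/158 ≈ 12.399 mcg/mL.
Before the 5th dose, 4 doses have been given. Superposition: Cmin = C₀·(f + f² + … + f^4).
≈ 12.399 × (0.3150 + 0.0992 + 0.0313 + 0.0098) ≈ 12.399 × 0.4553 ≈ 5.645 mcg/mL.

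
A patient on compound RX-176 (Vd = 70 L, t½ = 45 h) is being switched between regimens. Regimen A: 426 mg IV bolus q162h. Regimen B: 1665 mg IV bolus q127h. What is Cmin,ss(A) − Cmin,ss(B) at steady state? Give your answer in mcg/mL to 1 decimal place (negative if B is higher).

-3.4 mcg/mL

Regimen A: f = (1/2)^(162/45) ≈ 0.0825; Cmin,ss = (426/70)·f/(1−f) ≈ 0.547 mcg/mL.
Regimen B: f = (1/2)^(127/45) ≈ 0.1414; Cmin,ss = (1665/70)·f/(1−f) ≈ 3.917 mcg/mL.
Difference ≈ 0.547 − 3.917 ≈ -3.370 mcg/mL.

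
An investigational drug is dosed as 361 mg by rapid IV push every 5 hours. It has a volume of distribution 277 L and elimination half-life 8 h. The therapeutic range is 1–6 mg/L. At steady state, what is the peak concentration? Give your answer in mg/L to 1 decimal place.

τ/t½ = 5/8 ≈ 0.625, so fraction remaining f = (1/2)^(5/8) ≈ 0.6484.
Accumulation ratio R = 1/(1 − f) ≈ 1/0.3516 ≈ 2.8441.
Single-dose peak C₀ = D/Vd = 361/277 ≈ 1.303 mg/L.
Steady-state peak Cmax,ss = C₀·R ≈ 1.303 × 2.8441 ≈ 3.706 mg/L.
Peak 3.7 mg/L vs MTC 6 mg/L: below toxic threshold.

3.7 mg/L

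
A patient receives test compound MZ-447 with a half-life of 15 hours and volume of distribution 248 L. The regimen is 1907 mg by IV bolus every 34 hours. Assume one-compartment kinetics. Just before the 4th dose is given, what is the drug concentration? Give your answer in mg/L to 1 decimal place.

2.0 mg/L

f = (1/2)^(τ/t½) = (1/2)^(34/15) ≈ 0.2078.
C₀ = D/Vd = 1907/248 ≈ 7.690 mg/L.
Before the 4th dose, 3 doses have been given. Superposition: Cmin = C₀·(f + f² + … + f^3).
≈ 7.690 × (0.2078 + 0.0432 + 0.0090) ≈ 7.690 × 0.2600 ≈ 1.999 mg/L.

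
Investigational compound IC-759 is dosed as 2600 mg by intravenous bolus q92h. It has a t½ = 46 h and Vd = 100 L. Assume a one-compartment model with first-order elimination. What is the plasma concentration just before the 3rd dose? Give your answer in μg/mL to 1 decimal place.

8.1 μg/mL

f = (1/2)^(τ/t½) = (1/2)^(92/46) ≈ 0.2500.
C₀ = D/Vd = 2600/100 ≈ 26.000 μg/mL.
Before the 3rd dose, 2 doses have been given. Superposition: Cmin = C₀·(f + f²).
≈ 26.000 × (0.2500 + 0.0625) ≈ 26.000 × 0.3125 ≈ 8.125 μg/mL.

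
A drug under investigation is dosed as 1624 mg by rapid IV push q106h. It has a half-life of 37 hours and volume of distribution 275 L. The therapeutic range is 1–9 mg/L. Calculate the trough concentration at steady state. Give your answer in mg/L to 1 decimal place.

0.9 mg/L

Over one 106-h interval, 106/37 ≈ 2.8649 half-lives elapse, leaving f ≈ 0.1373 of each dose.
Single-dose peak C₀ = D/Vd = 1624/275 ≈ 5.905 mg/L.
Steady-state trough Cmin,ss = C₀·f/(1−f) ≈ 5.905 × 0.1373/0.8627 ≈ 0.940 mg/L.
Trough 0.9 mg/L vs MEC 1 mg/L: subtherapeutic.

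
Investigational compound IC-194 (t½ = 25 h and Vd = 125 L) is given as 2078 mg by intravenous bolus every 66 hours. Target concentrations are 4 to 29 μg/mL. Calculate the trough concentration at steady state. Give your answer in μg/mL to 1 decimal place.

3.2 μg/mL

Over one 66-h interval, 66/25 ≈ 2.64 half-lives elapse, leaving f ≈ 0.1604 of each dose.
Accumulation ratio R = 1/(1 − f) ≈ 1/0.8396 ≈ 1.1910.
Single-dose peak C₀ = D/Vd = 2078/125 ≈ 16.624 μg/mL.
Cmax,ss = C₀/(1 − f) ≈ 16.624/0.8396 ≈ 19.800 μg/mL.
Steady-state trough Cmin,ss = Cmax,ss·f ≈ 19.800 × 0.1604 ≈ 3.176 μg/mL.
Trough 3.2 μg/mL vs MEC 4 μg/mL: subtherapeutic.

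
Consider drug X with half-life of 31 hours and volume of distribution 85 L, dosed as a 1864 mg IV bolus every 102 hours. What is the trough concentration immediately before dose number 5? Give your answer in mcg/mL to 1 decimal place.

2.5 mcg/mL

f = (1/2)^(τ/t½) = (1/2)^(102/31) ≈ 0.1022.
C₀ = D/Vd = 1864/85 ≈ 21.929 mcg/mL.
Before the 5th dose, 4 doses have been given. Superposition: Cmin = C₀·(f + f² + … + f^4).
≈ 21.929 × (0.1022 + 0.0104 + 0.0011 + 0.0001) ≈ 21.929 × 0.1138 ≈ 2.496 mcg/mL.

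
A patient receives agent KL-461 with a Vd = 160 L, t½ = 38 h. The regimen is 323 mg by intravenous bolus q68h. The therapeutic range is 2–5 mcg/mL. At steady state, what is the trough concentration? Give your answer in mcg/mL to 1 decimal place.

0.8 mcg/mL

Over one 68-h interval, 68/38 ≈ 1.7895 half-lives elapse, leaving f ≈ 0.2893 of each dose.
Accumulation ratio R = 1/(1 − f) ≈ 1/0.7107 ≈ 1.4071.
Single-dose peak C₀ = D/Vd = 323/160 ≈ 2.019 mcg/mL.
Cmax,ss = C₀/(1 − f) ≈ 2.019/0.7107 ≈ 2.841 mcg/mL.
One interval later, Cmin,ss = Cmax,ss·e^(−kτ) ≈ 2.841 × 0.2893 ≈ 0.822 mcg/mL.
Trough 0.8 mcg/mL vs MEC 2 mcg/mL: subtherapeutic.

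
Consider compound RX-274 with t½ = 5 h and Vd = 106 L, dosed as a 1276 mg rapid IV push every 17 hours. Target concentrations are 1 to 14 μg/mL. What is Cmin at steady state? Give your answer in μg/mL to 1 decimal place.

1.3 μg/mL

τ/t½ = 17/5 ≈ 3.4, so fraction remaining f = (1/2)^(17/5) ≈ 0.0947.
Accumulation ratio R = 1/(1 − f) ≈ 1/0.9053 ≈ 1.1046.
Single-dose peak C₀ = D/Vd = 1276/106 ≈ 12.038 μg/mL.
Steady-state peak Cmax,ss = C₀·R ≈ 12.038 × 1.1046 ≈ 13.297 μg/mL.
One interval later, Cmin,ss = Cmax,ss·e^(−kτ) ≈ 13.297 × 0.0947 ≈ 1.259 μg/mL.
Trough 1.3 μg/mL vs MEC 1 μg/mL: adequate.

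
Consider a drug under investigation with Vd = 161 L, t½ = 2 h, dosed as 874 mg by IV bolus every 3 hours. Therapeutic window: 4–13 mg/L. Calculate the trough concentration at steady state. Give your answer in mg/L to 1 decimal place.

τ/t½ = 3/2 ≈ 1.5, so fraction remaining f = (1/2)^(3/2) ≈ 0.3536.
Accumulation ratio R = 1/(1 − f) ≈ 1/0.6464 ≈ 1.5470.
Single-dose peak C₀ = D/Vd = 874/161 ≈ 5.429 mg/L.
Steady-state peak Cmax,ss = C₀·R ≈ 5.429 × 1.5470 ≈ 8.399 mg/L.
Steady-state trough Cmin,ss = Cmax,ss·f ≈ 8.399 × 0.3536 ≈ 2.970 mg/L.
Trough 3.0 mg/L vs MEC 4 mg/L: subtherapeutic.

3.0 mg/L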